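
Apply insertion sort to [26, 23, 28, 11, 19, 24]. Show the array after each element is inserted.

First element 26 is already 'sorted'
Insert 23: shifted 1 elements -> [23, 26, 28, 11, 19, 24]
Insert 28: shifted 0 elements -> [23, 26, 28, 11, 19, 24]
Insert 11: shifted 3 elements -> [11, 23, 26, 28, 19, 24]
Insert 19: shifted 3 elements -> [11, 19, 23, 26, 28, 24]
Insert 24: shifted 2 elements -> [11, 19, 23, 24, 26, 28]


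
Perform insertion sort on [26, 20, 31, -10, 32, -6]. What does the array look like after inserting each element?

First element 26 is already 'sorted'
Insert 20: shifted 1 elements -> [20, 26, 31, -10, 32, -6]
Insert 31: shifted 0 elements -> [20, 26, 31, -10, 32, -6]
Insert -10: shifted 3 elements -> [-10, 20, 26, 31, 32, -6]
Insert 32: shifted 0 elements -> [-10, 20, 26, 31, 32, -6]
Insert -6: shifted 4 elements -> [-10, -6, 20, 26, 31, 32]


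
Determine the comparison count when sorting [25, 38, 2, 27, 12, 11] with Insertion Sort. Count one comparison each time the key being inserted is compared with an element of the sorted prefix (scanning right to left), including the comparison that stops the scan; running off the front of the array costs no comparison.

Insert 38: 25 <= 38 (stop) = 1 comparison(s) -> [25, 38, 2, 27, 12, 11]
Insert 2: 38 > 2 (shift), 25 > 2 (shift), reached front = 2 comparison(s) -> [2, 25, 38, 27, 12, 11]
Insert 27: 38 > 27 (shift), 25 <= 27 (stop) = 2 comparison(s) -> [2, 25, 27, 38, 12, 11]
Insert 12: 38 > 12 (shift), 27 > 12 (shift), 25 > 12 (shift), 2 <= 12 (stop) = 4 comparison(s) -> [2, 12, 25, 27, 38, 11]
Insert 11: 38 > 11 (shift), 27 > 11 (shift), 25 > 11 (shift), 12 > 11 (shift), 2 <= 11 (stop) = 5 comparison(s) -> [2, 11, 12, 25, 27, 38]
Total comparisons: 1 + 2 + 2 + 4 + 5 = 14


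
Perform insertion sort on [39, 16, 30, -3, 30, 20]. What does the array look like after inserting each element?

First element 39 is already 'sorted'
Insert 16: shifted 1 elements -> [16, 39, 30, -3, 30, 20]
Insert 30: shifted 1 elements -> [16, 30, 39, -3, 30, 20]
Insert -3: shifted 3 elements -> [-3, 16, 30, 39, 30, 20]
Insert 30: shifted 1 elements -> [-3, 16, 30, 30, 39, 20]
Insert 20: shifted 3 elements -> [-3, 16, 20, 30, 30, 39]


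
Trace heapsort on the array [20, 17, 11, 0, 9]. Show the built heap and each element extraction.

Build heap: [20, 17, 11, 0, 9]
Extract 20: [17, 9, 11, 0, 20]
Extract 17: [11, 9, 0, 17, 20]
Extract 11: [9, 0, 11, 17, 20]
Extract 9: [0, 9, 11, 17, 20]


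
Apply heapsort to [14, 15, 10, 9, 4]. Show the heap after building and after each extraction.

Build heap: [15, 14, 10, 9, 4]
Extract 15: [14, 9, 10, 4, 15]
Extract 14: [10, 9, 4, 14, 15]
Extract 10: [9, 4, 10, 14, 15]
Extract 9: [4, 9, 10, 14, 15]


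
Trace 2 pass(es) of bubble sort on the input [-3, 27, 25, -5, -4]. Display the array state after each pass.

After pass 1: [-3, 25, -5, -4, 27] (3 swaps)
After pass 2: [-3, -5, -4, 25, 27] (2 swaps)
Total swaps: 5


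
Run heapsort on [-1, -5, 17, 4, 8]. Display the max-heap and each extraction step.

Build heap: [17, 8, -1, 4, -5]
Extract 17: [8, 4, -1, -5, 17]
Extract 8: [4, -5, -1, 8, 17]
Extract 4: [-1, -5, 4, 8, 17]
Extract -1: [-5, -1, 4, 8, 17]


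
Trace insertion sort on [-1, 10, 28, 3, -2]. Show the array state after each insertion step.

First element -1 is already 'sorted'
Insert 10: shifted 0 elements -> [-1, 10, 28, 3, -2]
Insert 28: shifted 0 elements -> [-1, 10, 28, 3, -2]
Insert 3: shifted 2 elements -> [-1, 3, 10, 28, -2]
Insert -2: shifted 4 elements -> [-2, -1, 3, 10, 28]


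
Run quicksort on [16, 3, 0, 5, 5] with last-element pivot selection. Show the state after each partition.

Partition 1: pivot=5 at index 3 -> [3, 0, 5, 5, 16]
Partition 2: pivot=5 at index 2 -> [3, 0, 5, 5, 16]
Partition 3: pivot=0 at index 0 -> [0, 3, 5, 5, 16]


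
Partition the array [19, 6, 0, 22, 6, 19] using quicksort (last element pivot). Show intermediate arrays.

Partition 1: pivot=19 at index 4 -> [19, 6, 0, 6, 19, 22]
Partition 2: pivot=6 at index 2 -> [6, 0, 6, 19, 19, 22]
Partition 3: pivot=0 at index 0 -> [0, 6, 6, 19, 19, 22]


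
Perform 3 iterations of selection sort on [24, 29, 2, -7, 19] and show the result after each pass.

Pass 1: Select minimum -7 at index 3, swap -> [-7, 29, 2, 24, 19]
Pass 2: Select minimum 2 at index 2, swap -> [-7, 2, 29, 24, 19]
Pass 3: Select minimum 19 at index 4, swap -> [-7, 2, 19, 24, 29]


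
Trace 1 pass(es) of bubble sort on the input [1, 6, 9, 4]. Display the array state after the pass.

After pass 1: [1, 6, 4, 9] (1 swaps)
Total swaps: 1


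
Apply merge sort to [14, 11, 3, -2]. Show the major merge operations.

Divide and conquer:
  Merge [14] + [11] -> [11, 14]
  Merge [3] + [-2] -> [-2, 3]
  Merge [11, 14] + [-2, 3] -> [-2, 3, 11, 14]


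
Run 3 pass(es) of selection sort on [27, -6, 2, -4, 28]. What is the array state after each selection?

Pass 1: Select minimum -6 at index 1, swap -> [-6, 27, 2, -4, 28]
Pass 2: Select minimum -4 at index 3, swap -> [-6, -4, 2, 27, 28]
Pass 3: Select minimum 2 at index 2, swap -> [-6, -4, 2, 27, 28]


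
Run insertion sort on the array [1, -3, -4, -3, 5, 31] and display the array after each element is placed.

First element 1 is already 'sorted'
Insert -3: shifted 1 elements -> [-3, 1, -4, -3, 5, 31]
Insert -4: shifted 2 elements -> [-4, -3, 1, -3, 5, 31]
Insert -3: shifted 1 elements -> [-4, -3, -3, 1, 5, 31]
Insert 5: shifted 0 elements -> [-4, -3, -3, 1, 5, 31]
Insert 31: shifted 0 elements -> [-4, -3, -3, 1, 5, 31]


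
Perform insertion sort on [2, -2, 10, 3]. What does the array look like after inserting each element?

First element 2 is already 'sorted'
Insert -2: shifted 1 elements -> [-2, 2, 10, 3]
Insert 10: shifted 0 elements -> [-2, 2, 10, 3]
Insert 3: shifted 1 elements -> [-2, 2, 3, 10]


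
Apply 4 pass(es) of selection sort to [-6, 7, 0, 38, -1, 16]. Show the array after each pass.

Pass 1: Select minimum -6 at index 0, swap -> [-6, 7, 0, 38, -1, 16]
Pass 2: Select minimum -1 at index 4, swap -> [-6, -1, 0, 38, 7, 16]
Pass 3: Select minimum 0 at index 2, swap -> [-6, -1, 0, 38, 7, 16]
Pass 4: Select minimum 7 at index 4, swap -> [-6, -1, 0, 7, 38, 16]


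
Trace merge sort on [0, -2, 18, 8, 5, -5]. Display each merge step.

Divide and conquer:
  Merge [-2] + [18] -> [-2, 18]
  Merge [0] + [-2, 18] -> [-2, 0, 18]
  Merge [5] + [-5] -> [-5, 5]
  Merge [8] + [-5, 5] -> [-5, 5, 8]
  Merge [-2, 0, 18] + [-5, 5, 8] -> [-5, -2, 0, 5, 8, 18]


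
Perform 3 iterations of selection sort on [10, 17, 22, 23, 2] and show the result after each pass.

Pass 1: Select minimum 2 at index 4, swap -> [2, 17, 22, 23, 10]
Pass 2: Select minimum 10 at index 4, swap -> [2, 10, 22, 23, 17]
Pass 3: Select minimum 17 at index 4, swap -> [2, 10, 17, 23, 22]


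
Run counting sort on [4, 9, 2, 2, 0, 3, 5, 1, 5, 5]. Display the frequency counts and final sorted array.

Count array: [1, 1, 2, 1, 1, 3, 0, 0, 0, 1]
(count[i] = number of elements equal to i)
Cumulative count: [1, 2, 4, 5, 6, 9, 9, 9, 9, 10]
Sorted: [0, 1, 2, 2, 3, 4, 5, 5, 5, 9]


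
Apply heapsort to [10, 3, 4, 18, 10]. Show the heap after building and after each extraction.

Build heap: [18, 10, 4, 3, 10]
Extract 18: [10, 10, 4, 3, 18]
Extract 10: [10, 3, 4, 10, 18]
Extract 10: [4, 3, 10, 10, 18]
Extract 4: [3, 4, 10, 10, 18]


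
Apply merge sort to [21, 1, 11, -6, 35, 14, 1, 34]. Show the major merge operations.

Divide and conquer:
  Merge [21] + [1] -> [1, 21]
  Merge [11] + [-6] -> [-6, 11]
  Merge [1, 21] + [-6, 11] -> [-6, 1, 11, 21]
  Merge [35] + [14] -> [14, 35]
  Merge [1] + [34] -> [1, 34]
  Merge [14, 35] + [1, 34] -> [1, 14, 34, 35]
  Merge [-6, 1, 11, 21] + [1, 14, 34, 35] -> [-6, 1, 1, 11, 14, 21, 34, 35]


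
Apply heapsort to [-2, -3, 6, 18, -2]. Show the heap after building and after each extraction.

Build heap: [18, -2, 6, -3, -2]
Extract 18: [6, -2, -2, -3, 18]
Extract 6: [-2, -3, -2, 6, 18]
Extract -2: [-2, -3, -2, 6, 18]
Extract -2: [-3, -2, -2, 6, 18]


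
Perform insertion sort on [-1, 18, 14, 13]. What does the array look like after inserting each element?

First element -1 is already 'sorted'
Insert 18: shifted 0 elements -> [-1, 18, 14, 13]
Insert 14: shifted 1 elements -> [-1, 14, 18, 13]
Insert 13: shifted 2 elements -> [-1, 13, 14, 18]


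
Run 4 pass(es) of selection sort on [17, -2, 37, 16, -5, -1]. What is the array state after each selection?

Pass 1: Select minimum -5 at index 4, swap -> [-5, -2, 37, 16, 17, -1]
Pass 2: Select minimum -2 at index 1, swap -> [-5, -2, 37, 16, 17, -1]
Pass 3: Select minimum -1 at index 5, swap -> [-5, -2, -1, 16, 17, 37]
Pass 4: Select minimum 16 at index 3, swap -> [-5, -2, -1, 16, 17, 37]


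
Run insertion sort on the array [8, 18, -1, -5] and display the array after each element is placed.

First element 8 is already 'sorted'
Insert 18: shifted 0 elements -> [8, 18, -1, -5]
Insert -1: shifted 2 elements -> [-1, 8, 18, -5]
Insert -5: shifted 3 elements -> [-5, -1, 8, 18]


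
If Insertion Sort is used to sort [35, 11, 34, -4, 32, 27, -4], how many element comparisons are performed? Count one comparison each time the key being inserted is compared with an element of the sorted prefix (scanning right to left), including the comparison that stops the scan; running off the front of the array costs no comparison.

Insert 11: 35 > 11 (shift), reached front = 1 comparison(s) -> [11, 35, 34, -4, 32, 27, -4]
Insert 34: 35 > 34 (shift), 11 <= 34 (stop) = 2 comparison(s) -> [11, 34, 35, -4, 32, 27, -4]
Insert -4: 35 > -4 (shift), 34 > -4 (shift), 11 > -4 (shift), reached front = 3 comparison(s) -> [-4, 11, 34, 35, 32, 27, -4]
Insert 32: 35 > 32 (shift), 34 > 32 (shift), 11 <= 32 (stop) = 3 comparison(s) -> [-4, 11, 32, 34, 35, 27, -4]
Insert 27: 35 > 27 (shift), 34 > 27 (shift), 32 > 27 (shift), 11 <= 27 (stop) = 4 comparison(s) -> [-4, 11, 27, 32, 34, 35, -4]
Insert -4: 35 > -4 (shift), 34 > -4 (shift), 32 > -4 (shift), 27 > -4 (shift), 11 > -4 (shift), -4 <= -4 (stop) = 6 comparison(s) -> [-4, -4, 11, 27, 32, 34, 35]
Total comparisons: 1 + 2 + 3 + 3 + 4 + 6 = 19


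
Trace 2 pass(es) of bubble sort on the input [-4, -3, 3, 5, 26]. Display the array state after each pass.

After pass 1: [-4, -3, 3, 5, 26] (0 swaps)
After pass 2: [-4, -3, 3, 5, 26] (0 swaps)
Total swaps: 0


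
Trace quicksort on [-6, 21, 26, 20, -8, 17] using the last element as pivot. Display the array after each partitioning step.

Partition 1: pivot=17 at index 2 -> [-6, -8, 17, 20, 21, 26]
Partition 2: pivot=-8 at index 0 -> [-8, -6, 17, 20, 21, 26]
Partition 3: pivot=26 at index 5 -> [-8, -6, 17, 20, 21, 26]
Partition 4: pivot=21 at index 4 -> [-8, -6, 17, 20, 21, 26]


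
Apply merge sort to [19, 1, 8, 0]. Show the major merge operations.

Divide and conquer:
  Merge [19] + [1] -> [1, 19]
  Merge [8] + [0] -> [0, 8]
  Merge [1, 19] + [0, 8] -> [0, 1, 8, 19]


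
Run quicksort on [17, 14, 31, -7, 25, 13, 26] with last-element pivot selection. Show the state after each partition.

Partition 1: pivot=26 at index 5 -> [17, 14, -7, 25, 13, 26, 31]
Partition 2: pivot=13 at index 1 -> [-7, 13, 17, 25, 14, 26, 31]
Partition 3: pivot=14 at index 2 -> [-7, 13, 14, 25, 17, 26, 31]
Partition 4: pivot=17 at index 3 -> [-7, 13, 14, 17, 25, 26, 31]


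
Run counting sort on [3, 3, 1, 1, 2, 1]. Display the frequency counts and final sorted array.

Count array: [0, 3, 1, 2]
(count[i] = number of elements equal to i)
Cumulative count: [0, 3, 4, 6]
Sorted: [1, 1, 1, 2, 3, 3]


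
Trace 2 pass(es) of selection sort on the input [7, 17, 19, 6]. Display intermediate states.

Pass 1: Select minimum 6 at index 3, swap -> [6, 17, 19, 7]
Pass 2: Select minimum 7 at index 3, swap -> [6, 7, 19, 17]


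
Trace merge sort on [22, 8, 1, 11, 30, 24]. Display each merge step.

Divide and conquer:
  Merge [8] + [1] -> [1, 8]
  Merge [22] + [1, 8] -> [1, 8, 22]
  Merge [30] + [24] -> [24, 30]
  Merge [11] + [24, 30] -> [11, 24, 30]
  Merge [1, 8, 22] + [11, 24, 30] -> [1, 8, 11, 22, 24, 30]


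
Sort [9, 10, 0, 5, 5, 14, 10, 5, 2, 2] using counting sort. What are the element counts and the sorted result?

Count array: [1, 0, 2, 0, 0, 3, 0, 0, 0, 1, 2, 0, 0, 0, 1]
(count[i] = number of elements equal to i)
Cumulative count: [1, 1, 3, 3, 3, 6, 6, 6, 6, 7, 9, 9, 9, 9, 10]
Sorted: [0, 2, 2, 5, 5, 5, 9, 10, 10, 14]


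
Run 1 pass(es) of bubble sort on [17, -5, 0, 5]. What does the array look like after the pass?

After pass 1: [-5, 0, 5, 17] (3 swaps)
Total swaps: 3


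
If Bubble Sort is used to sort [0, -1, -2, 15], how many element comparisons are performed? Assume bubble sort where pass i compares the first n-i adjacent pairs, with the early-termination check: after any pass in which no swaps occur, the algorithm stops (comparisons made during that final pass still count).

Pass 1: compare adjacent pairs (0,1)..(2,3) = 3 comparison(s), 2 swap(s) -> [-1, -2, 0, 15]
Pass 2: compare adjacent pairs (0,1)..(1,2) = 2 comparison(s), 1 swap(s) -> [-2, -1, 0, 15]
Pass 3: compare adjacent pairs (0,1)..(0,1) = 1 comparison(s), 0 swap(s) -> [-2, -1, 0, 15]
No swaps in this pass, so bubble sort stops here.
Total comparisons: 3 + 2 + 1 = 6


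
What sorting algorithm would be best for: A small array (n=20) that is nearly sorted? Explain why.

Best choice: Insertion sort
Reason: Insertion sort is O(n) for nearly sorted arrays and has low overhead


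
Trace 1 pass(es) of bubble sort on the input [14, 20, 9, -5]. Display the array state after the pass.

After pass 1: [14, 9, -5, 20] (2 swaps)
Total swaps: 2


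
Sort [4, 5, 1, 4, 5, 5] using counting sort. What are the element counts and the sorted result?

Count array: [0, 1, 0, 0, 2, 3]
(count[i] = number of elements equal to i)
Cumulative count: [0, 1, 1, 1, 3, 6]
Sorted: [1, 4, 4, 5, 5, 5]


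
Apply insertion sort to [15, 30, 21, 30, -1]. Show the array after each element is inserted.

First element 15 is already 'sorted'
Insert 30: shifted 0 elements -> [15, 30, 21, 30, -1]
Insert 21: shifted 1 elements -> [15, 21, 30, 30, -1]
Insert 30: shifted 0 elements -> [15, 21, 30, 30, -1]
Insert -1: shifted 4 elements -> [-1, 15, 21, 30, 30]


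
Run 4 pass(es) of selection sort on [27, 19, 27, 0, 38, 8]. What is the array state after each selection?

Pass 1: Select minimum 0 at index 3, swap -> [0, 19, 27, 27, 38, 8]
Pass 2: Select minimum 8 at index 5, swap -> [0, 8, 27, 27, 38, 19]
Pass 3: Select minimum 19 at index 5, swap -> [0, 8, 19, 27, 38, 27]
Pass 4: Select minimum 27 at index 3, swap -> [0, 8, 19, 27, 38, 27]


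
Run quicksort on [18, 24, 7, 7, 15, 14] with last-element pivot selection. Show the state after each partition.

Partition 1: pivot=14 at index 2 -> [7, 7, 14, 24, 15, 18]
Partition 2: pivot=7 at index 1 -> [7, 7, 14, 24, 15, 18]
Partition 3: pivot=18 at index 4 -> [7, 7, 14, 15, 18, 24]


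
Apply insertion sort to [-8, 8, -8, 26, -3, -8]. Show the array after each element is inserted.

First element -8 is already 'sorted'
Insert 8: shifted 0 elements -> [-8, 8, -8, 26, -3, -8]
Insert -8: shifted 1 elements -> [-8, -8, 8, 26, -3, -8]
Insert 26: shifted 0 elements -> [-8, -8, 8, 26, -3, -8]
Insert -3: shifted 2 elements -> [-8, -8, -3, 8, 26, -8]
Insert -8: shifted 3 elements -> [-8, -8, -8, -3, 8, 26]


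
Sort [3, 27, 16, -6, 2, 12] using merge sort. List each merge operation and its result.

Divide and conquer:
  Merge [27] + [16] -> [16, 27]
  Merge [3] + [16, 27] -> [3, 16, 27]
  Merge [2] + [12] -> [2, 12]
  Merge [-6] + [2, 12] -> [-6, 2, 12]
  Merge [3, 16, 27] + [-6, 2, 12] -> [-6, 2, 3, 12, 16, 27]


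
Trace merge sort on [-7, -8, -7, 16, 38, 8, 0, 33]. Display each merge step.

Divide and conquer:
  Merge [-7] + [-8] -> [-8, -7]
  Merge [-7] + [16] -> [-7, 16]
  Merge [-8, -7] + [-7, 16] -> [-8, -7, -7, 16]
  Merge [38] + [8] -> [8, 38]
  Merge [0] + [33] -> [0, 33]
  Merge [8, 38] + [0, 33] -> [0, 8, 33, 38]
  Merge [-8, -7, -7, 16] + [0, 8, 33, 38] -> [-8, -7, -7, 0, 8, 16, 33, 38]


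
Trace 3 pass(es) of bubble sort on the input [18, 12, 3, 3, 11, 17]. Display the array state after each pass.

After pass 1: [12, 3, 3, 11, 17, 18] (5 swaps)
After pass 2: [3, 3, 11, 12, 17, 18] (3 swaps)
After pass 3: [3, 3, 11, 12, 17, 18] (0 swaps)
Total swaps: 8


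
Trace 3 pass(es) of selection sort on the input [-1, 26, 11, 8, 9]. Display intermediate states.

Pass 1: Select minimum -1 at index 0, swap -> [-1, 26, 11, 8, 9]
Pass 2: Select minimum 8 at index 3, swap -> [-1, 8, 11, 26, 9]
Pass 3: Select minimum 9 at index 4, swap -> [-1, 8, 9, 26, 11]


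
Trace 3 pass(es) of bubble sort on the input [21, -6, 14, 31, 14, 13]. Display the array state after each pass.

After pass 1: [-6, 14, 21, 14, 13, 31] (4 swaps)
After pass 2: [-6, 14, 14, 13, 21, 31] (2 swaps)
After pass 3: [-6, 14, 13, 14, 21, 31] (1 swaps)
Total swaps: 7


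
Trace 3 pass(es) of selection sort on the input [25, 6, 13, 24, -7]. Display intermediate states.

Pass 1: Select minimum -7 at index 4, swap -> [-7, 6, 13, 24, 25]
Pass 2: Select minimum 6 at index 1, swap -> [-7, 6, 13, 24, 25]
Pass 3: Select minimum 13 at index 2, swap -> [-7, 6, 13, 24, 25]


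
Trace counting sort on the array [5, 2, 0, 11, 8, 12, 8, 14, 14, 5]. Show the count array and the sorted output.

Count array: [1, 0, 1, 0, 0, 2, 0, 0, 2, 0, 0, 1, 1, 0, 2]
(count[i] = number of elements equal to i)
Cumulative count: [1, 1, 2, 2, 2, 4, 4, 4, 6, 6, 6, 7, 8, 8, 10]
Sorted: [0, 2, 5, 5, 8, 8, 11, 12, 14, 14]


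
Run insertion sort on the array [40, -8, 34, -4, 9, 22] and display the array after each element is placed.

First element 40 is already 'sorted'
Insert -8: shifted 1 elements -> [-8, 40, 34, -4, 9, 22]
Insert 34: shifted 1 elements -> [-8, 34, 40, -4, 9, 22]
Insert -4: shifted 2 elements -> [-8, -4, 34, 40, 9, 22]
Insert 9: shifted 2 elements -> [-8, -4, 9, 34, 40, 22]
Insert 22: shifted 2 elements -> [-8, -4, 9, 22, 34, 40]


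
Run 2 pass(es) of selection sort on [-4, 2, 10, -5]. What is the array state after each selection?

Pass 1: Select minimum -5 at index 3, swap -> [-5, 2, 10, -4]
Pass 2: Select minimum -4 at index 3, swap -> [-5, -4, 10, 2]


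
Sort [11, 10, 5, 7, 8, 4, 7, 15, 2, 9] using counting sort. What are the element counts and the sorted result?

Count array: [0, 0, 1, 0, 1, 1, 0, 2, 1, 1, 1, 1, 0, 0, 0, 1]
(count[i] = number of elements equal to i)
Cumulative count: [0, 0, 1, 1, 2, 3, 3, 5, 6, 7, 8, 9, 9, 9, 9, 10]
Sorted: [2, 4, 5, 7, 7, 8, 9, 10, 11, 15]


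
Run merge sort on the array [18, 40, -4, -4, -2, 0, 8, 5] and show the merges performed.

Divide and conquer:
  Merge [18] + [40] -> [18, 40]
  Merge [-4] + [-4] -> [-4, -4]
  Merge [18, 40] + [-4, -4] -> [-4, -4, 18, 40]
  Merge [-2] + [0] -> [-2, 0]
  Merge [8] + [5] -> [5, 8]
  Merge [-2, 0] + [5, 8] -> [-2, 0, 5, 8]
  Merge [-4, -4, 18, 40] + [-2, 0, 5, 8] -> [-4, -4, -2, 0, 5, 8, 18, 40]


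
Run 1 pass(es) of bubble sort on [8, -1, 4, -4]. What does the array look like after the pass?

After pass 1: [-1, 4, -4, 8] (3 swaps)
Total swaps: 3


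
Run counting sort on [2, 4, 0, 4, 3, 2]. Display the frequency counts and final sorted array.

Count array: [1, 0, 2, 1, 2]
(count[i] = number of elements equal to i)
Cumulative count: [1, 1, 3, 4, 6]
Sorted: [0, 2, 2, 3, 4, 4]


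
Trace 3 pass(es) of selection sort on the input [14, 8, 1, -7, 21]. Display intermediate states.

Pass 1: Select minimum -7 at index 3, swap -> [-7, 8, 1, 14, 21]
Pass 2: Select minimum 1 at index 2, swap -> [-7, 1, 8, 14, 21]
Pass 3: Select minimum 8 at index 2, swap -> [-7, 1, 8, 14, 21]


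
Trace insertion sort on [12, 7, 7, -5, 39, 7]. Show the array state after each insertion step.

First element 12 is already 'sorted'
Insert 7: shifted 1 elements -> [7, 12, 7, -5, 39, 7]
Insert 7: shifted 1 elements -> [7, 7, 12, -5, 39, 7]
Insert -5: shifted 3 elements -> [-5, 7, 7, 12, 39, 7]
Insert 39: shifted 0 elements -> [-5, 7, 7, 12, 39, 7]
Insert 7: shifted 2 elements -> [-5, 7, 7, 7, 12, 39]


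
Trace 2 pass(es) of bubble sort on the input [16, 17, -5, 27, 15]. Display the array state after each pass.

After pass 1: [16, -5, 17, 15, 27] (2 swaps)
After pass 2: [-5, 16, 15, 17, 27] (2 swaps)
Total swaps: 4


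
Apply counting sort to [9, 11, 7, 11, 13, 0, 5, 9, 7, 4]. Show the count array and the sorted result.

Count array: [1, 0, 0, 0, 1, 1, 0, 2, 0, 2, 0, 2, 0, 1]
(count[i] = number of elements equal to i)
Cumulative count: [1, 1, 1, 1, 2, 3, 3, 5, 5, 7, 7, 9, 9, 10]
Sorted: [0, 4, 5, 7, 7, 9, 9, 11, 11, 13]


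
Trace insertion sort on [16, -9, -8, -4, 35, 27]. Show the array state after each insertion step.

First element 16 is already 'sorted'
Insert -9: shifted 1 elements -> [-9, 16, -8, -4, 35, 27]
Insert -8: shifted 1 elements -> [-9, -8, 16, -4, 35, 27]
Insert -4: shifted 1 elements -> [-9, -8, -4, 16, 35, 27]
Insert 35: shifted 0 elements -> [-9, -8, -4, 16, 35, 27]
Insert 27: shifted 1 elements -> [-9, -8, -4, 16, 27, 35]


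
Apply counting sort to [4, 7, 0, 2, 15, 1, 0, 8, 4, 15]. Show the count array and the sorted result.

Count array: [2, 1, 1, 0, 2, 0, 0, 1, 1, 0, 0, 0, 0, 0, 0, 2]
(count[i] = number of elements equal to i)
Cumulative count: [2, 3, 4, 4, 6, 6, 6, 7, 8, 8, 8, 8, 8, 8, 8, 10]
Sorted: [0, 0, 1, 2, 4, 4, 7, 8, 15, 15]


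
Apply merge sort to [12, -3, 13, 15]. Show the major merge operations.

Divide and conquer:
  Merge [12] + [-3] -> [-3, 12]
  Merge [13] + [15] -> [13, 15]
  Merge [-3, 12] + [13, 15] -> [-3, 12, 13, 15]


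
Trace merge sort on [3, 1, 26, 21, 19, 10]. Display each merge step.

Divide and conquer:
  Merge [1] + [26] -> [1, 26]
  Merge [3] + [1, 26] -> [1, 3, 26]
  Merge [19] + [10] -> [10, 19]
  Merge [21] + [10, 19] -> [10, 19, 21]
  Merge [1, 3, 26] + [10, 19, 21] -> [1, 3, 10, 19, 21, 26]


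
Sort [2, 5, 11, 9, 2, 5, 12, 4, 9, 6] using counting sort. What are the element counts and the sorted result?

Count array: [0, 0, 2, 0, 1, 2, 1, 0, 0, 2, 0, 1, 1]
(count[i] = number of elements equal to i)
Cumulative count: [0, 0, 2, 2, 3, 5, 6, 6, 6, 8, 8, 9, 10]
Sorted: [2, 2, 4, 5, 5, 6, 9, 9, 11, 12]


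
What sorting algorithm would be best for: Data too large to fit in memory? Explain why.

Best choice: External merge sort
Reason: Minimizes disk I/O by sequential reads/writes


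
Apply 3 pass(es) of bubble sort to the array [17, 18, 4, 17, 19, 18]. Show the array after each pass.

After pass 1: [17, 4, 17, 18, 18, 19] (3 swaps)
After pass 2: [4, 17, 17, 18, 18, 19] (1 swaps)
After pass 3: [4, 17, 17, 18, 18, 19] (0 swaps)
Total swaps: 4


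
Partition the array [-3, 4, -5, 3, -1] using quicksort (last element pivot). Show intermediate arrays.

Partition 1: pivot=-1 at index 2 -> [-3, -5, -1, 3, 4]
Partition 2: pivot=-5 at index 0 -> [-5, -3, -1, 3, 4]
Partition 3: pivot=4 at index 4 -> [-5, -3, -1, 3, 4]


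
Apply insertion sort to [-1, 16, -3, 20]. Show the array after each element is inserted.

First element -1 is already 'sorted'
Insert 16: shifted 0 elements -> [-1, 16, -3, 20]
Insert -3: shifted 2 elements -> [-3, -1, 16, 20]
Insert 20: shifted 0 elements -> [-3, -1, 16, 20]


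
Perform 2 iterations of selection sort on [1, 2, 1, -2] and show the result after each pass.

Pass 1: Select minimum -2 at index 3, swap -> [-2, 2, 1, 1]
Pass 2: Select minimum 1 at index 2, swap -> [-2, 1, 2, 1]


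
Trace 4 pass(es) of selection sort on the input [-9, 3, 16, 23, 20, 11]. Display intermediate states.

Pass 1: Select minimum -9 at index 0, swap -> [-9, 3, 16, 23, 20, 11]
Pass 2: Select minimum 3 at index 1, swap -> [-9, 3, 16, 23, 20, 11]
Pass 3: Select minimum 11 at index 5, swap -> [-9, 3, 11, 23, 20, 16]
Pass 4: Select minimum 16 at index 5, swap -> [-9, 3, 11, 16, 20, 23]


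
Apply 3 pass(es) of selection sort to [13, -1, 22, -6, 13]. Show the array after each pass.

Pass 1: Select minimum -6 at index 3, swap -> [-6, -1, 22, 13, 13]
Pass 2: Select minimum -1 at index 1, swap -> [-6, -1, 22, 13, 13]
Pass 3: Select minimum 13 at index 3, swap -> [-6, -1, 13, 22, 13]


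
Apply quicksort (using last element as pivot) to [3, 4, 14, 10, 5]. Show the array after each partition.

Partition 1: pivot=5 at index 2 -> [3, 4, 5, 10, 14]
Partition 2: pivot=4 at index 1 -> [3, 4, 5, 10, 14]
Partition 3: pivot=14 at index 4 -> [3, 4, 5, 10, 14]


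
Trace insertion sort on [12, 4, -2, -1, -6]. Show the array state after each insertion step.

First element 12 is already 'sorted'
Insert 4: shifted 1 elements -> [4, 12, -2, -1, -6]
Insert -2: shifted 2 elements -> [-2, 4, 12, -1, -6]
Insert -1: shifted 2 elements -> [-2, -1, 4, 12, -6]
Insert -6: shifted 4 elements -> [-6, -2, -1, 4, 12]


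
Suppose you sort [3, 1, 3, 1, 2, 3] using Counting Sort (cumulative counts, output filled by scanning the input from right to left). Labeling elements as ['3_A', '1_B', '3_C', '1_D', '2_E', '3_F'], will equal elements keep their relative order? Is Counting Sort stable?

Trace Counting Sort on the labeled array (the key is the number; the letter only tracks identity):
  Counts for values 0..3: [0, 2, 1, 3]
  Cumulative counts: [0, 2, 3, 6]
  Scan right to left: place 3_F at output index 5
  Scan right to left: place 2_E at output index 2
  Scan right to left: place 1_D at output index 1
  Scan right to left: place 3_C at output index 4
  Scan right to left: place 1_B at output index 0
  Scan right to left: place 3_A at output index 3
  Output: [1_B, 1_D, 2_E, 3_A, 3_C, 3_F]
Equal keys:
  value 1: originally 1_B, 1_D; after sorting 1_B, 1_D -> order preserved
  value 3: originally 3_A, 3_C, 3_F; after sorting 3_A, 3_C, 3_F -> order preserved
All equal keys kept their original relative order. Counting Sort is stable: scanning the input right to left with decreasing cumulative counts places later duplicates at later output positions.
Answer: Stable


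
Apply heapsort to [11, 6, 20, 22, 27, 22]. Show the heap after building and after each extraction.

Build heap: [27, 22, 22, 11, 6, 20]
Extract 27: [22, 20, 22, 11, 6, 27]
Extract 22: [22, 20, 6, 11, 22, 27]
Extract 22: [20, 11, 6, 22, 22, 27]
Extract 20: [11, 6, 20, 22, 22, 27]
Extract 11: [6, 11, 20, 22, 22, 27]


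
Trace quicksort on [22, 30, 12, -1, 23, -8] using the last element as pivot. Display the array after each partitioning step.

Partition 1: pivot=-8 at index 0 -> [-8, 30, 12, -1, 23, 22]
Partition 2: pivot=22 at index 3 -> [-8, 12, -1, 22, 23, 30]
Partition 3: pivot=-1 at index 1 -> [-8, -1, 12, 22, 23, 30]
Partition 4: pivot=30 at index 5 -> [-8, -1, 12, 22, 23, 30]


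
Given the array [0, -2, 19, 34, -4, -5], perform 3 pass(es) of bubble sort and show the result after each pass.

After pass 1: [-2, 0, 19, -4, -5, 34] (3 swaps)
After pass 2: [-2, 0, -4, -5, 19, 34] (2 swaps)
After pass 3: [-2, -4, -5, 0, 19, 34] (2 swaps)
Total swaps: 7


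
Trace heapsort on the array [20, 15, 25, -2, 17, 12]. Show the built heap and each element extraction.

Build heap: [25, 17, 20, -2, 15, 12]
Extract 25: [20, 17, 12, -2, 15, 25]
Extract 20: [17, 15, 12, -2, 20, 25]
Extract 17: [15, -2, 12, 17, 20, 25]
Extract 15: [12, -2, 15, 17, 20, 25]
Extract 12: [-2, 12, 15, 17, 20, 25]


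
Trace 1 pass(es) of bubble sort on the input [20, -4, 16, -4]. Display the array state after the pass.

After pass 1: [-4, 16, -4, 20] (3 swaps)
Total swaps: 3


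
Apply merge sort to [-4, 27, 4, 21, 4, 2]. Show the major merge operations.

Divide and conquer:
  Merge [27] + [4] -> [4, 27]
  Merge [-4] + [4, 27] -> [-4, 4, 27]
  Merge [4] + [2] -> [2, 4]
  Merge [21] + [2, 4] -> [2, 4, 21]
  Merge [-4, 4, 27] + [2, 4, 21] -> [-4, 2, 4, 4, 21, 27]


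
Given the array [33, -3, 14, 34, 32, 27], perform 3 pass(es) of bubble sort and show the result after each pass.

After pass 1: [-3, 14, 33, 32, 27, 34] (4 swaps)
After pass 2: [-3, 14, 32, 27, 33, 34] (2 swaps)
After pass 3: [-3, 14, 27, 32, 33, 34] (1 swaps)
Total swaps: 7


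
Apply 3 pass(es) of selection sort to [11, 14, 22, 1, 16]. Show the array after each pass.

Pass 1: Select minimum 1 at index 3, swap -> [1, 14, 22, 11, 16]
Pass 2: Select minimum 11 at index 3, swap -> [1, 11, 22, 14, 16]
Pass 3: Select minimum 14 at index 3, swap -> [1, 11, 14, 22, 16]


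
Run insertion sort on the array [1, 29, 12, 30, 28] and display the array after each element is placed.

First element 1 is already 'sorted'
Insert 29: shifted 0 elements -> [1, 29, 12, 30, 28]
Insert 12: shifted 1 elements -> [1, 12, 29, 30, 28]
Insert 30: shifted 0 elements -> [1, 12, 29, 30, 28]
Insert 28: shifted 2 elements -> [1, 12, 28, 29, 30]


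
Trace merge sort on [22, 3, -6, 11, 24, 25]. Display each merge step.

Divide and conquer:
  Merge [3] + [-6] -> [-6, 3]
  Merge [22] + [-6, 3] -> [-6, 3, 22]
  Merge [24] + [25] -> [24, 25]
  Merge [11] + [24, 25] -> [11, 24, 25]
  Merge [-6, 3, 22] + [11, 24, 25] -> [-6, 3, 11, 22, 24, 25]


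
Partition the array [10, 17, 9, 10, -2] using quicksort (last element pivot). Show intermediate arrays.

Partition 1: pivot=-2 at index 0 -> [-2, 17, 9, 10, 10]
Partition 2: pivot=10 at index 3 -> [-2, 9, 10, 10, 17]
Partition 3: pivot=10 at index 2 -> [-2, 9, 10, 10, 17]


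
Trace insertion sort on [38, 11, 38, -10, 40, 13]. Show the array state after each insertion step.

First element 38 is already 'sorted'
Insert 11: shifted 1 elements -> [11, 38, 38, -10, 40, 13]
Insert 38: shifted 0 elements -> [11, 38, 38, -10, 40, 13]
Insert -10: shifted 3 elements -> [-10, 11, 38, 38, 40, 13]
Insert 40: shifted 0 elements -> [-10, 11, 38, 38, 40, 13]
Insert 13: shifted 3 elements -> [-10, 11, 13, 38, 38, 40]


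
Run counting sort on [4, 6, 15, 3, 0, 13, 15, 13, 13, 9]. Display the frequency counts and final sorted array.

Count array: [1, 0, 0, 1, 1, 0, 1, 0, 0, 1, 0, 0, 0, 3, 0, 2]
(count[i] = number of elements equal to i)
Cumulative count: [1, 1, 1, 2, 3, 3, 4, 4, 4, 5, 5, 5, 5, 8, 8, 10]
Sorted: [0, 3, 4, 6, 9, 13, 13, 13, 15, 15]


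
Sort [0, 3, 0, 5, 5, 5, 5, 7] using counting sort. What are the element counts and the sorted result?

Count array: [2, 0, 0, 1, 0, 4, 0, 1]
(count[i] = number of elements equal to i)
Cumulative count: [2, 2, 2, 3, 3, 7, 7, 8]
Sorted: [0, 0, 3, 5, 5, 5, 5, 7]


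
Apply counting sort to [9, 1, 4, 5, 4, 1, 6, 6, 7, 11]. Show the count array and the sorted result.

Count array: [0, 2, 0, 0, 2, 1, 2, 1, 0, 1, 0, 1]
(count[i] = number of elements equal to i)
Cumulative count: [0, 2, 2, 2, 4, 5, 7, 8, 8, 9, 9, 10]
Sorted: [1, 1, 4, 4, 5, 6, 6, 7, 9, 11]


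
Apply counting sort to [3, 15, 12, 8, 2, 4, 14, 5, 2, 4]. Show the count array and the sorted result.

Count array: [0, 0, 2, 1, 2, 1, 0, 0, 1, 0, 0, 0, 1, 0, 1, 1]
(count[i] = number of elements equal to i)
Cumulative count: [0, 0, 2, 3, 5, 6, 6, 6, 7, 7, 7, 7, 8, 8, 9, 10]
Sorted: [2, 2, 3, 4, 4, 5, 8, 12, 14, 15]


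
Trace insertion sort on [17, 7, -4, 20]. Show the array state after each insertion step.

First element 17 is already 'sorted'
Insert 7: shifted 1 elements -> [7, 17, -4, 20]
Insert -4: shifted 2 elements -> [-4, 7, 17, 20]
Insert 20: shifted 0 elements -> [-4, 7, 17, 20]


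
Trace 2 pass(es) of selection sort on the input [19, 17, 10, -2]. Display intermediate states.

Pass 1: Select minimum -2 at index 3, swap -> [-2, 17, 10, 19]
Pass 2: Select minimum 10 at index 2, swap -> [-2, 10, 17, 19]


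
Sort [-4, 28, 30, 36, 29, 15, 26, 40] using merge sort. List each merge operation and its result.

Divide and conquer:
  Merge [-4] + [28] -> [-4, 28]
  Merge [30] + [36] -> [30, 36]
  Merge [-4, 28] + [30, 36] -> [-4, 28, 30, 36]
  Merge [29] + [15] -> [15, 29]
  Merge [26] + [40] -> [26, 40]
  Merge [15, 29] + [26, 40] -> [15, 26, 29, 40]
  Merge [-4, 28, 30, 36] + [15, 26, 29, 40] -> [-4, 15, 26, 28, 29, 30, 36, 40]


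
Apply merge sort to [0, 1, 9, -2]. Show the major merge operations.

Divide and conquer:
  Merge [0] + [1] -> [0, 1]
  Merge [9] + [-2] -> [-2, 9]
  Merge [0, 1] + [-2, 9] -> [-2, 0, 1, 9]


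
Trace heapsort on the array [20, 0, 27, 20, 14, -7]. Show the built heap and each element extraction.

Build heap: [27, 20, 20, 0, 14, -7]
Extract 27: [20, 14, 20, 0, -7, 27]
Extract 20: [20, 14, -7, 0, 20, 27]
Extract 20: [14, 0, -7, 20, 20, 27]
Extract 14: [0, -7, 14, 20, 20, 27]
Extract 0: [-7, 0, 14, 20, 20, 27]


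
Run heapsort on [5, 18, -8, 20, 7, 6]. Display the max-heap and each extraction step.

Build heap: [20, 18, 6, 5, 7, -8]
Extract 20: [18, 7, 6, 5, -8, 20]
Extract 18: [7, 5, 6, -8, 18, 20]
Extract 7: [6, 5, -8, 7, 18, 20]
Extract 6: [5, -8, 6, 7, 18, 20]
Extract 5: [-8, 5, 6, 7, 18, 20]


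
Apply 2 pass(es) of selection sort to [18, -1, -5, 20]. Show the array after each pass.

Pass 1: Select minimum -5 at index 2, swap -> [-5, -1, 18, 20]
Pass 2: Select minimum -1 at index 1, swap -> [-5, -1, 18, 20]


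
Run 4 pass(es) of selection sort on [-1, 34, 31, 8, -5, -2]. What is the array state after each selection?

Pass 1: Select minimum -5 at index 4, swap -> [-5, 34, 31, 8, -1, -2]
Pass 2: Select minimum -2 at index 5, swap -> [-5, -2, 31, 8, -1, 34]
Pass 3: Select minimum -1 at index 4, swap -> [-5, -2, -1, 8, 31, 34]
Pass 4: Select minimum 8 at index 3, swap -> [-5, -2, -1, 8, 31, 34]


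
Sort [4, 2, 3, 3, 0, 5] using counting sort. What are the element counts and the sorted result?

Count array: [1, 0, 1, 2, 1, 1]
(count[i] = number of elements equal to i)
Cumulative count: [1, 1, 2, 4, 5, 6]
Sorted: [0, 2, 3, 3, 4, 5]


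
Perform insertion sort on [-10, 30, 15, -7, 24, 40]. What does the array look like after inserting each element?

First element -10 is already 'sorted'
Insert 30: shifted 0 elements -> [-10, 30, 15, -7, 24, 40]
Insert 15: shifted 1 elements -> [-10, 15, 30, -7, 24, 40]
Insert -7: shifted 2 elements -> [-10, -7, 15, 30, 24, 40]
Insert 24: shifted 1 elements -> [-10, -7, 15, 24, 30, 40]
Insert 40: shifted 0 elements -> [-10, -7, 15, 24, 30, 40]


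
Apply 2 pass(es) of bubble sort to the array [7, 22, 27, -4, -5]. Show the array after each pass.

After pass 1: [7, 22, -4, -5, 27] (2 swaps)
After pass 2: [7, -4, -5, 22, 27] (2 swaps)
Total swaps: 4


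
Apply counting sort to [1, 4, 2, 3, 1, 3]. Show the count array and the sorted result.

Count array: [0, 2, 1, 2, 1]
(count[i] = number of elements equal to i)
Cumulative count: [0, 2, 3, 5, 6]
Sorted: [1, 1, 2, 3, 3, 4]


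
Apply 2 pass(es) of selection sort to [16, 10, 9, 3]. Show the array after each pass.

Pass 1: Select minimum 3 at index 3, swap -> [3, 10, 9, 16]
Pass 2: Select minimum 9 at index 2, swap -> [3, 9, 10, 16]


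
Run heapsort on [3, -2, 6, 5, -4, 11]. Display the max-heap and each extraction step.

Build heap: [11, 5, 6, -2, -4, 3]
Extract 11: [6, 5, 3, -2, -4, 11]
Extract 6: [5, -2, 3, -4, 6, 11]
Extract 5: [3, -2, -4, 5, 6, 11]
Extract 3: [-2, -4, 3, 5, 6, 11]
Extract -2: [-4, -2, 3, 5, 6, 11]


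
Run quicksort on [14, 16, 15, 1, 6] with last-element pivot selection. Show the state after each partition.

Partition 1: pivot=6 at index 1 -> [1, 6, 15, 14, 16]
Partition 2: pivot=16 at index 4 -> [1, 6, 15, 14, 16]
Partition 3: pivot=14 at index 2 -> [1, 6, 14, 15, 16]


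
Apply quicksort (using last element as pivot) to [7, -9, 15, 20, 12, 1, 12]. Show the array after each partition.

Partition 1: pivot=12 at index 4 -> [7, -9, 12, 1, 12, 20, 15]
Partition 2: pivot=1 at index 1 -> [-9, 1, 12, 7, 12, 20, 15]
Partition 3: pivot=7 at index 2 -> [-9, 1, 7, 12, 12, 20, 15]
Partition 4: pivot=15 at index 5 -> [-9, 1, 7, 12, 12, 15, 20]


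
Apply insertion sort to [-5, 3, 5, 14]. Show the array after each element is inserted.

First element -5 is already 'sorted'
Insert 3: shifted 0 elements -> [-5, 3, 5, 14]
Insert 5: shifted 0 elements -> [-5, 3, 5, 14]
Insert 14: shifted 0 elements -> [-5, 3, 5, 14]


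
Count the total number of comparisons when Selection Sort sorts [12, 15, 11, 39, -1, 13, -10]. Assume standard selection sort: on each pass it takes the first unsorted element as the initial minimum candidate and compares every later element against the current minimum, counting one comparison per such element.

Pass 1: scan indices 1..6 for the minimum = 6 comparison(s); min is -10, place at index 0 -> [-10, 15, 11, 39, -1, 13, 12]
Pass 2: scan indices 2..6 for the minimum = 5 comparison(s); min is -1, place at index 1 -> [-10, -1, 11, 39, 15, 13, 12]
Pass 3: scan indices 3..6 for the minimum = 4 comparison(s); min is 11, place at index 2 -> [-10, -1, 11, 39, 15, 13, 12]
Pass 4: scan indices 4..6 for the minimum = 3 comparison(s); min is 12, place at index 3 -> [-10, -1, 11, 12, 15, 13, 39]
Pass 5: scan indices 5..6 for the minimum = 2 comparison(s); min is 13, place at index 4 -> [-10, -1, 11, 12, 13, 15, 39]
Pass 6: scan indices 6..6 for the minimum = 1 comparison(s); min is 15, place at index 5 -> [-10, -1, 11, 12, 13, 15, 39]
Selection sort always scans the whole unsorted suffix, so the count is (n-1) + (n-2) + ... + 1 = n(n-1)/2 = 7*6/2 = 21 regardless of the input order.
Total comparisons: 6 + 5 + 4 + 3 + 2 + 1 = 21


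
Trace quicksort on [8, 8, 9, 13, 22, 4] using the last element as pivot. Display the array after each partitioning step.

Partition 1: pivot=4 at index 0 -> [4, 8, 9, 13, 22, 8]
Partition 2: pivot=8 at index 2 -> [4, 8, 8, 13, 22, 9]
Partition 3: pivot=9 at index 3 -> [4, 8, 8, 9, 22, 13]
Partition 4: pivot=13 at index 4 -> [4, 8, 8, 9, 13, 22]


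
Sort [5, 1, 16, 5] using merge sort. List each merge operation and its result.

Divide and conquer:
  Merge [5] + [1] -> [1, 5]
  Merge [16] + [5] -> [5, 16]
  Merge [1, 5] + [5, 16] -> [1, 5, 5, 16]


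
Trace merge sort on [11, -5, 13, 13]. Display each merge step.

Divide and conquer:
  Merge [11] + [-5] -> [-5, 11]
  Merge [13] + [13] -> [13, 13]
  Merge [-5, 11] + [13, 13] -> [-5, 11, 13, 13]


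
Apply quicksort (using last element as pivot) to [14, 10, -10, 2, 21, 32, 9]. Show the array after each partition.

Partition 1: pivot=9 at index 2 -> [-10, 2, 9, 10, 21, 32, 14]
Partition 2: pivot=2 at index 1 -> [-10, 2, 9, 10, 21, 32, 14]
Partition 3: pivot=14 at index 4 -> [-10, 2, 9, 10, 14, 32, 21]
Partition 4: pivot=21 at index 5 -> [-10, 2, 9, 10, 14, 21, 32]


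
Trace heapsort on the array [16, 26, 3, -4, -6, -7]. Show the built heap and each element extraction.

Build heap: [26, 16, 3, -4, -6, -7]
Extract 26: [16, -4, 3, -7, -6, 26]
Extract 16: [3, -4, -6, -7, 16, 26]
Extract 3: [-4, -7, -6, 3, 16, 26]
Extract -4: [-6, -7, -4, 3, 16, 26]
Extract -6: [-7, -6, -4, 3, 16, 26]


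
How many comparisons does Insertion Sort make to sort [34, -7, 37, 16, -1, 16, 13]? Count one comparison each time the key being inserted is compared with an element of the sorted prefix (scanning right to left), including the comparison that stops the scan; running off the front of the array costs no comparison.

Insert -7: 34 > -7 (shift), reached front = 1 comparison(s) -> [-7, 34, 37, 16, -1, 16, 13]
Insert 37: 34 <= 37 (stop) = 1 comparison(s) -> [-7, 34, 37, 16, -1, 16, 13]
Insert 16: 37 > 16 (shift), 34 > 16 (shift), -7 <= 16 (stop) = 3 comparison(s) -> [-7, 16, 34, 37, -1, 16, 13]
Insert -1: 37 > -1 (shift), 34 > -1 (shift), 16 > -1 (shift), -7 <= -1 (stop) = 4 comparison(s) -> [-7, -1, 16, 34, 37, 16, 13]
Insert 16: 37 > 16 (shift), 34 > 16 (shift), 16 <= 16 (stop) = 3 comparison(s) -> [-7, -1, 16, 16, 34, 37, 13]
Insert 13: 37 > 13 (shift), 34 > 13 (shift), 16 > 13 (shift), 16 > 13 (shift), -1 <= 13 (stop) = 5 comparison(s) -> [-7, -1, 13, 16, 16, 34, 37]
Total comparisons: 1 + 1 + 3 + 4 + 3 + 5 = 17


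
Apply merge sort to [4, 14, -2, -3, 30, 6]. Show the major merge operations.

Divide and conquer:
  Merge [14] + [-2] -> [-2, 14]
  Merge [4] + [-2, 14] -> [-2, 4, 14]
  Merge [30] + [6] -> [6, 30]
  Merge [-3] + [6, 30] -> [-3, 6, 30]
  Merge [-2, 4, 14] + [-3, 6, 30] -> [-3, -2, 4, 6, 14, 30]
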